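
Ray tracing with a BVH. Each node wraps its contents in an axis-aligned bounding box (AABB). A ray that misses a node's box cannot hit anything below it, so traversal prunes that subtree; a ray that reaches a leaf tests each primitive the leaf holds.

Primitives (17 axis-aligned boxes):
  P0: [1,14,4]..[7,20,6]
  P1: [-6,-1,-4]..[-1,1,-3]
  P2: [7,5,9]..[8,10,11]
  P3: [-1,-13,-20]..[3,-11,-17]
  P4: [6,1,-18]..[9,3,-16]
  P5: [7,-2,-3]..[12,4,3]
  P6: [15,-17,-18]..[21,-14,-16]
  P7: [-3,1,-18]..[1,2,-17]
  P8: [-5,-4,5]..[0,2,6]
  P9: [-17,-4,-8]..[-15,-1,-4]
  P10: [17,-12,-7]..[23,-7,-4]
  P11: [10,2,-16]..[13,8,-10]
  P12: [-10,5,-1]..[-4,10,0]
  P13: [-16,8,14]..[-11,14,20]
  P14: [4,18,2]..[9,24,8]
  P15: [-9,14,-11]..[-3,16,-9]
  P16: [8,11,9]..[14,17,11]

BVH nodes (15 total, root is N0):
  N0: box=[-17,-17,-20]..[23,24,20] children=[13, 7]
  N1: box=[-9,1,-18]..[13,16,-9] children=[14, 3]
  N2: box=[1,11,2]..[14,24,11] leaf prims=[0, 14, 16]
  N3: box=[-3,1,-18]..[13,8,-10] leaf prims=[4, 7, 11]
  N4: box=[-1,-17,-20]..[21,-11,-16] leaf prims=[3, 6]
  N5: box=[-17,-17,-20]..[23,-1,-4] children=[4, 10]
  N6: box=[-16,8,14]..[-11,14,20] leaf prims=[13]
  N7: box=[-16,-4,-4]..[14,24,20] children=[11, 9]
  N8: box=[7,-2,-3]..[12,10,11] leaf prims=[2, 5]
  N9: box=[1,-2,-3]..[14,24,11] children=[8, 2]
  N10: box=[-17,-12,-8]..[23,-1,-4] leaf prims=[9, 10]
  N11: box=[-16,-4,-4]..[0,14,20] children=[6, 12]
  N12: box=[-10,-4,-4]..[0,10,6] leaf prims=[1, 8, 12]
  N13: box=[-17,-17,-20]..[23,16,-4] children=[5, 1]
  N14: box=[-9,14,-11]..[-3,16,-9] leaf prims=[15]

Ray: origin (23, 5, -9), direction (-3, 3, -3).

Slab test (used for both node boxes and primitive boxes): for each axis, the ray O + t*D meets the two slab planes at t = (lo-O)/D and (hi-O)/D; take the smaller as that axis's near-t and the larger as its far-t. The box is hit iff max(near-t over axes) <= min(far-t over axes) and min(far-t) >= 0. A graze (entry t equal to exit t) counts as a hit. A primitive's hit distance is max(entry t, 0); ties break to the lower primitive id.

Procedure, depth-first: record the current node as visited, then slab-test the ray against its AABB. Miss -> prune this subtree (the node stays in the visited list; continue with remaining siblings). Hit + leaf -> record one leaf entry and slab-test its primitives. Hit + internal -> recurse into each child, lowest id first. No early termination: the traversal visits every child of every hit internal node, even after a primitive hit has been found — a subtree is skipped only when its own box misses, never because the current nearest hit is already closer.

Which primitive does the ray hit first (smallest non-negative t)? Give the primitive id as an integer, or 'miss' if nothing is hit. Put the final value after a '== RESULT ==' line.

Trace the traversal:
N0 x:[0,40/3] y:[-22/3,19/3] z:[-29/3,11/3] -> hit [0,11/3], descend [7, 13]
  N7 x:[3,13] y:[-3,19/3] z:[-29/3,-5/3] -> miss, prune
  N13 x:[0,40/3] y:[-22/3,11/3] z:[-5/3,11/3] -> hit [0,11/3], descend [1, 5]
    N1 x:[10/3,32/3] y:[-4/3,11/3] z:[0,3] -> miss, prune
    N5 x:[0,40/3] y:[-22/3,-2] z:[-5/3,11/3] -> miss, prune

order=[0, 7, 13, 1, 5]  |boxes|=5  |leaves|=0  hit=miss

== RESULT ==
miss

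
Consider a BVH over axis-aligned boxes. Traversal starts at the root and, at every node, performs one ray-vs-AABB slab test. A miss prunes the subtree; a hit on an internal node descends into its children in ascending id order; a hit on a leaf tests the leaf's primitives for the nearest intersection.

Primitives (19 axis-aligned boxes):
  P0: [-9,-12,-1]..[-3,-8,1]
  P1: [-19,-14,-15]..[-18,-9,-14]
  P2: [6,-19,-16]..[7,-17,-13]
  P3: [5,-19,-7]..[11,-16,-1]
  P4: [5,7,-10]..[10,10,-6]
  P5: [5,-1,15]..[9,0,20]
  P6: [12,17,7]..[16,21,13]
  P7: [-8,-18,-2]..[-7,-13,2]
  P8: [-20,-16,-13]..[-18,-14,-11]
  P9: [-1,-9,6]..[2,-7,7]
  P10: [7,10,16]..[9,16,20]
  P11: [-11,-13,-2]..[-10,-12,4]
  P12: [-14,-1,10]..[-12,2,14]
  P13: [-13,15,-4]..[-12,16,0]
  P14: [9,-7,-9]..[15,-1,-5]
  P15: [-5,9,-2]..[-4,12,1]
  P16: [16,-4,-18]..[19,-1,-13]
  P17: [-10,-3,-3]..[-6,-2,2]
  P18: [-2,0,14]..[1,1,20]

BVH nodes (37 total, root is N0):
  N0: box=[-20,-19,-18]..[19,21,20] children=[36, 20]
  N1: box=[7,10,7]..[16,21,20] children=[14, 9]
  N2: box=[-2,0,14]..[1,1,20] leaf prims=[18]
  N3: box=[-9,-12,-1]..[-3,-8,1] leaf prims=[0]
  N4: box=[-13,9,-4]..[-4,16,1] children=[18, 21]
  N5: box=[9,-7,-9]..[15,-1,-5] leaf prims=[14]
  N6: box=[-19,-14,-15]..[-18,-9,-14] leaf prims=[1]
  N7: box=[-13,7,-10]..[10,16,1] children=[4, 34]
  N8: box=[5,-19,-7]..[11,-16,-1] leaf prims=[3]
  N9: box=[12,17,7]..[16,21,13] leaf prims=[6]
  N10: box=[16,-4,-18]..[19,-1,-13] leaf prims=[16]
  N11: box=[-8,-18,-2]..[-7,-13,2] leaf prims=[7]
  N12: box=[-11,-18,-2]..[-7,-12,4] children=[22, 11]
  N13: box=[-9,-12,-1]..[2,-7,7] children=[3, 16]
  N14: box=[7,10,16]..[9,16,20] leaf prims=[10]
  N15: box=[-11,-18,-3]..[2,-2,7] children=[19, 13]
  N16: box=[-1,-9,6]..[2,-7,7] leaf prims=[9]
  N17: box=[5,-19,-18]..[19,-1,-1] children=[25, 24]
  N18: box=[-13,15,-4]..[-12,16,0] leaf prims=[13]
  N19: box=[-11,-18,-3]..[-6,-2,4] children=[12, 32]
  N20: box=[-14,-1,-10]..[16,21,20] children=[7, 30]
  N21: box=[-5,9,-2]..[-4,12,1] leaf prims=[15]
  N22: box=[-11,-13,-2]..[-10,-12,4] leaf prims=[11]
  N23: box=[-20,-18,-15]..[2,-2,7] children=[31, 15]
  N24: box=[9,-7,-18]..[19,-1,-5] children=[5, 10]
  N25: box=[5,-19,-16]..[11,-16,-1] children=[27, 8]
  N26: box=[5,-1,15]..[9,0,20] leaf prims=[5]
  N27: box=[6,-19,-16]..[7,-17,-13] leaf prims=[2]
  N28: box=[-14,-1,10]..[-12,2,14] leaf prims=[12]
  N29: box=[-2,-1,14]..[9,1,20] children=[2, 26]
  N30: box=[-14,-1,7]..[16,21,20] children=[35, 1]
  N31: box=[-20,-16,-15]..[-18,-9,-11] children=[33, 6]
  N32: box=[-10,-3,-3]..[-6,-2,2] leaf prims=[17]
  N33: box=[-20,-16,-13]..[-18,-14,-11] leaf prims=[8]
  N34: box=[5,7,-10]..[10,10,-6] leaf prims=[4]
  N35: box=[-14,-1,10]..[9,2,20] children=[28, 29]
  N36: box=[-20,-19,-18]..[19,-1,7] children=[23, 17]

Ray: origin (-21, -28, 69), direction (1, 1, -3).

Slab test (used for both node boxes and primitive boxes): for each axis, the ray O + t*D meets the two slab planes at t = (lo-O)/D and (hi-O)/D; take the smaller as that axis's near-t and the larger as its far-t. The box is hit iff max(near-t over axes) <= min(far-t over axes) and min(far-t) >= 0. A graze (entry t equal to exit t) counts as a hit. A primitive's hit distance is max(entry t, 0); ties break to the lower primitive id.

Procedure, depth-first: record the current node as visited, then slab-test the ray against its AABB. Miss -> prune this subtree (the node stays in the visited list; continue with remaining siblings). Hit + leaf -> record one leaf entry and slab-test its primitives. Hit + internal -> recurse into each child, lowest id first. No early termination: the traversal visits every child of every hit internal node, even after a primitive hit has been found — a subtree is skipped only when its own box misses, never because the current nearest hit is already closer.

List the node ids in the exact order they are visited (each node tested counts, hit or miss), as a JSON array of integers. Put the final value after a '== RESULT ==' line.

Trace the traversal:
N0 x:[1,40] y:[9,49] z:[49/3,29] -> hit [49/3,29], descend [20, 36]
  N20 x:[7,37] y:[27,49] z:[49/3,79/3] -> miss, prune
  N36 x:[1,40] y:[9,27] z:[62/3,29] -> hit [62/3,27], descend [17, 23]
    N17 x:[26,40] y:[9,27] z:[70/3,29] -> hit [26,27], descend [24, 25]
      N24 x:[30,40] y:[21,27] z:[74/3,29] -> miss, prune
      N25 x:[26,32] y:[9,12] z:[70/3,85/3] -> miss, prune
    N23 x:[1,23] y:[10,26] z:[62/3,28] -> hit [62/3,23], descend [15, 31]
      N15 x:[10,23] y:[10,26] z:[62/3,24] -> hit [62/3,23], descend [13, 19]
        N13 x:[12,23] y:[16,21] z:[62/3,70/3] -> hit [62/3,21], descend [3, 16]
          N3 x:[12,18] y:[16,20] z:[68/3,70/3] -> miss, prune
          N16 x:[20,23] y:[19,21] z:[62/3,21] -> hit [62/3,21] leaf, test {P9@t=62/3}
        N19 x:[10,15] y:[10,26] z:[65/3,24] -> miss, prune
      N31 x:[1,3] y:[12,19] z:[80/3,28] -> miss, prune

13 AABB tests over nodes [0, 20, 36, 17, 24, 25, 23, 15, 13, 3, 16, 19, 31]; 1 leaf entered; closest P9.

== RESULT ==
[0, 20, 36, 17, 24, 25, 23, 15, 13, 3, 16, 19, 31]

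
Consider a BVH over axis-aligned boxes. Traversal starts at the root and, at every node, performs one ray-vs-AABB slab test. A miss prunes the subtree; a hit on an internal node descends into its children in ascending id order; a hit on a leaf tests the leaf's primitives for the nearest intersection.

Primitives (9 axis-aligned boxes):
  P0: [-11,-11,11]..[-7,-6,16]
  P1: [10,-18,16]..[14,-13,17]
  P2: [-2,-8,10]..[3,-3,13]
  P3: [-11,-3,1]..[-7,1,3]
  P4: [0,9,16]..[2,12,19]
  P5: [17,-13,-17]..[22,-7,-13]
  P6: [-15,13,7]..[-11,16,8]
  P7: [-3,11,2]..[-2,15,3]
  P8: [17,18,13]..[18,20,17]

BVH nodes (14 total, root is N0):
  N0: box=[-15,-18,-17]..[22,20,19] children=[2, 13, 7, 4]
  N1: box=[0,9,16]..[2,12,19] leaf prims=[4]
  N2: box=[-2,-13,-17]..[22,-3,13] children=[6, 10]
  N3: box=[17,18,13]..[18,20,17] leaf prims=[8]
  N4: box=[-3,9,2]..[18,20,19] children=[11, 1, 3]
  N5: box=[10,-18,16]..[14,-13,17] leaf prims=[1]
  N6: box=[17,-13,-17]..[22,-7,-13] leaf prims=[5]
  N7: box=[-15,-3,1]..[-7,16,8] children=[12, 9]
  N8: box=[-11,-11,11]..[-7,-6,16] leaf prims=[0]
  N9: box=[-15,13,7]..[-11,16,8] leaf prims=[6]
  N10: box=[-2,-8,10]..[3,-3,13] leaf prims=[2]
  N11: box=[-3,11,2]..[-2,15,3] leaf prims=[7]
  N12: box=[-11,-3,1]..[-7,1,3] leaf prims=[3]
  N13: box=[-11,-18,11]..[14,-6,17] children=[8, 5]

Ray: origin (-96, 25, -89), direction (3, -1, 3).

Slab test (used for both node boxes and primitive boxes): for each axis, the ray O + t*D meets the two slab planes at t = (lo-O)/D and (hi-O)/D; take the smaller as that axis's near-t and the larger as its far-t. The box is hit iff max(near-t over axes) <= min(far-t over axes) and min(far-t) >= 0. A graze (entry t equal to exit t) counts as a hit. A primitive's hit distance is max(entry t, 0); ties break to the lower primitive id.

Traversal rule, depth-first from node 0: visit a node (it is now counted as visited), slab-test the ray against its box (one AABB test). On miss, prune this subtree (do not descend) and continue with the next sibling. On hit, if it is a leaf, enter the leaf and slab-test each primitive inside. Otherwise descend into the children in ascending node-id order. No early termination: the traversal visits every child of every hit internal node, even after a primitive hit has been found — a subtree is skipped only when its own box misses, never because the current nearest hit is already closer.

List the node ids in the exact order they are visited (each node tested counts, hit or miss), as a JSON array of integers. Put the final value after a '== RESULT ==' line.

Trace the traversal:
N0 x:[27,118/3] y:[5,43] z:[24,36] -> hit [27,36], descend [2, 4, 7, 13]
  N2 x:[94/3,118/3] y:[28,38] z:[24,34] -> hit [94/3,34], descend [6, 10]
    N6 x:[113/3,118/3] y:[32,38] z:[24,76/3] -> miss, prune
    N10 x:[94/3,33] y:[28,33] z:[33,34] -> hit [33,33] leaf, test {P2@t=33}
  N4 x:[31,38] y:[5,16] z:[91/3,36] -> miss, prune
  N7 x:[27,89/3] y:[9,28] z:[30,97/3] -> miss, prune
  N13 x:[85/3,110/3] y:[31,43] z:[100/3,106/3] -> hit [100/3,106/3], descend [5, 8]
    N5 x:[106/3,110/3] y:[38,43] z:[35,106/3] -> miss, prune
    N8 x:[85/3,89/3] y:[31,36] z:[100/3,35] -> miss, prune

Summary -> nodes [0, 2, 6, 10, 4, 7, 13, 5, 8]; box-tests=9; leaf-entries=1; first=P2

== RESULT ==
[0, 2, 6, 10, 4, 7, 13, 5, 8]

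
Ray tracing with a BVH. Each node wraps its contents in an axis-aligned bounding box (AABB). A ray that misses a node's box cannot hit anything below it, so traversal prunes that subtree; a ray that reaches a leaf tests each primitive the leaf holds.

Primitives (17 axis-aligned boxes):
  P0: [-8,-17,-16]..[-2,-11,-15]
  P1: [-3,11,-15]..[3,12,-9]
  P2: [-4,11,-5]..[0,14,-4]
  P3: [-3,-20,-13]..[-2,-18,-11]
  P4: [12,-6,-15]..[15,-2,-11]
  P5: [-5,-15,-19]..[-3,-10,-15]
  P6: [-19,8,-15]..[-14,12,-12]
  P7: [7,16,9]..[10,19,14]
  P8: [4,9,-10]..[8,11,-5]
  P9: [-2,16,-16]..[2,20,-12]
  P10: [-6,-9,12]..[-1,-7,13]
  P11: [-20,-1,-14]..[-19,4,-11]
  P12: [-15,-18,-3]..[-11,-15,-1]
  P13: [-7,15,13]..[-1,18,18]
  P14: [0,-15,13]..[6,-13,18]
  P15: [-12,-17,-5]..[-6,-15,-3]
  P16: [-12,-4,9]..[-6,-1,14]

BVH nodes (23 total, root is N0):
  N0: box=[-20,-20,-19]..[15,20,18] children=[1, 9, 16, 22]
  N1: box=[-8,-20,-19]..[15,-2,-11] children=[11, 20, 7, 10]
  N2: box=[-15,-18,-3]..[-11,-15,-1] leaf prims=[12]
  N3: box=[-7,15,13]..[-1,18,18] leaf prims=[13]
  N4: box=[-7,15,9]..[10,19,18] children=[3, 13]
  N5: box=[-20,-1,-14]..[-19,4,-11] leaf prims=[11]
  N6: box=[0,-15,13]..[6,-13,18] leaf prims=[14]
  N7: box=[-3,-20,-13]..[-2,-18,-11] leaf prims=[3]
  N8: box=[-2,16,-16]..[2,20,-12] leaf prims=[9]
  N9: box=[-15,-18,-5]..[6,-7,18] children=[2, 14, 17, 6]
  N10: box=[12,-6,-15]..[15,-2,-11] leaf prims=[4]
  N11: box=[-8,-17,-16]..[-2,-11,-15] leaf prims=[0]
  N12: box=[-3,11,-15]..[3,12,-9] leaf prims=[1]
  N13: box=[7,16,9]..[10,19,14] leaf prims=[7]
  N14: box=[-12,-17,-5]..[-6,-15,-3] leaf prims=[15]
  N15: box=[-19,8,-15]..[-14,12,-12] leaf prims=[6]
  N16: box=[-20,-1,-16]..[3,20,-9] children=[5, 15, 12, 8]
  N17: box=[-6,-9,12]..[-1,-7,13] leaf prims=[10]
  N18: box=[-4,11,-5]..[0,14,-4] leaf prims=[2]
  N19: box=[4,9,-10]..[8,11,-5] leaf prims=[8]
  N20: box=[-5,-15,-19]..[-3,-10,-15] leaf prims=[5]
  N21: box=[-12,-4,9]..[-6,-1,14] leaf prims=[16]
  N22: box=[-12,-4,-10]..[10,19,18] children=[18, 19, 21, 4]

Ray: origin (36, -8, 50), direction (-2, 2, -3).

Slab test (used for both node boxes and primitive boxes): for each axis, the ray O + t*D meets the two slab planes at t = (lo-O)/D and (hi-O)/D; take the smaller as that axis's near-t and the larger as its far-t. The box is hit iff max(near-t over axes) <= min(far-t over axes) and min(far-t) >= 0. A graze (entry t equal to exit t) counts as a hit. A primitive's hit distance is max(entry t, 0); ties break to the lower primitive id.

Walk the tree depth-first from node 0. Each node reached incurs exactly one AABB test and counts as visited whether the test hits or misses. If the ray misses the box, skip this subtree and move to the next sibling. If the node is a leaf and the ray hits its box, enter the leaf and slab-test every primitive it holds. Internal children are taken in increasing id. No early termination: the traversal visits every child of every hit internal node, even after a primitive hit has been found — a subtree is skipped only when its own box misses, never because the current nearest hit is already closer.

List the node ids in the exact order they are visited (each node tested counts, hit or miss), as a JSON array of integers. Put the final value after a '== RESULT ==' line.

Traverse from the root:
N0 x:[21/2,28] y:[-6,14] z:[32/3,23] -> hit [32/3,14], descend [1, 9, 16, 22]
  N1 x:[21/2,22] y:[-6,3] z:[61/3,23] -> miss, prune
  N9 x:[15,51/2] y:[-5,1/2] z:[32/3,55/3] -> miss, prune
  N16 x:[33/2,28] y:[7/2,14] z:[59/3,22] -> miss, prune
  N22 x:[13,24] y:[2,27/2] z:[32/3,20] -> hit [13,27/2], descend [4, 18, 19, 21]
    N4 x:[13,43/2] y:[23/2,27/2] z:[32/3,41/3] -> hit [13,27/2], descend [3, 13]
      N3 x:[37/2,43/2] y:[23/2,13] z:[32/3,37/3] -> miss, prune
      N13 x:[13,29/2] y:[12,27/2] z:[12,41/3] -> hit [13,27/2] leaf, test {P7@t=13}
    N18 x:[18,20] y:[19/2,11] z:[18,55/3] -> miss, prune
    N19 x:[14,16] y:[17/2,19/2] z:[55/3,20] -> miss, prune
    N21 x:[21,24] y:[2,7/2] z:[12,41/3] -> miss, prune

order=[0, 1, 9, 16, 22, 4, 3, 13, 18, 19, 21]  |boxes|=11  |leaves|=1  hit=P7

== RESULT ==
[0, 1, 9, 16, 22, 4, 3, 13, 18, 19, 21]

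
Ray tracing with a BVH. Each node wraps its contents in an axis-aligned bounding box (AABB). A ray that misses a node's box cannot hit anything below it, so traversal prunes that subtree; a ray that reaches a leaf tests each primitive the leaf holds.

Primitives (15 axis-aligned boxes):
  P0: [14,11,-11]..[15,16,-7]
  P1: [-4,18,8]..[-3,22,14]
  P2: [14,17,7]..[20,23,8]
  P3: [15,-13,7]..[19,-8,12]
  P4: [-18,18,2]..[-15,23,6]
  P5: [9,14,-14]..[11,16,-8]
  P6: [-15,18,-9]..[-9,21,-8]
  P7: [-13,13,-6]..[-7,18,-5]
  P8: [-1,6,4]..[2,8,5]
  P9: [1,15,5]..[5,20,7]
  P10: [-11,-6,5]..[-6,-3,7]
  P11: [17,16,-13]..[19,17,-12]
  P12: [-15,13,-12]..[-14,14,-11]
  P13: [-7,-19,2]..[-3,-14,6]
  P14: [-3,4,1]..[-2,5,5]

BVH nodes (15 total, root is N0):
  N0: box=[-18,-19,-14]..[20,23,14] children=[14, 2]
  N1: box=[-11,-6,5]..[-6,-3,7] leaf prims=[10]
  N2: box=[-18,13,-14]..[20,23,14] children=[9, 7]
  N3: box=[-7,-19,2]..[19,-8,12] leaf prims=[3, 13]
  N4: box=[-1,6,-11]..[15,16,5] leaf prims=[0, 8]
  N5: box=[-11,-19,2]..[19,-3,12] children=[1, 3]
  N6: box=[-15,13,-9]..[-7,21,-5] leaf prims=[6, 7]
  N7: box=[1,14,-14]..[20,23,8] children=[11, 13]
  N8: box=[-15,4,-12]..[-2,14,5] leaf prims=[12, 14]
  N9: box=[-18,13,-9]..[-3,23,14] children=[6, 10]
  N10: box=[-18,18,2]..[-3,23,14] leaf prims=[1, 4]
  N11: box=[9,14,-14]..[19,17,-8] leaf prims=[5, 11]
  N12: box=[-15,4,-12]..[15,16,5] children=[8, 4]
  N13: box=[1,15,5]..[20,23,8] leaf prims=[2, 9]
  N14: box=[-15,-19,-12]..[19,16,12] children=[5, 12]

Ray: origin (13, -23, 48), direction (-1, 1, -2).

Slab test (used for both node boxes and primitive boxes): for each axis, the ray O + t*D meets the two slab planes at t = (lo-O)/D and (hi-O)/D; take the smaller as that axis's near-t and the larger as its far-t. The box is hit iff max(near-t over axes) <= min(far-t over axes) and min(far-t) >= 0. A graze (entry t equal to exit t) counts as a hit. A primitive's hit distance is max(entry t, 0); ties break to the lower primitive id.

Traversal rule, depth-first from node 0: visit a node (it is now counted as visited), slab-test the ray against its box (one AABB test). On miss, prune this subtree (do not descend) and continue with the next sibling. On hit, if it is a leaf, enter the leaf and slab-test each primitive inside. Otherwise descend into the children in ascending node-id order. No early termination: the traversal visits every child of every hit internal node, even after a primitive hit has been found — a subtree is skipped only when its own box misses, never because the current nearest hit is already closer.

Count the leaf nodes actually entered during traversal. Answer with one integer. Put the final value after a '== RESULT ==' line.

Walk:
N0 x:[-7,31] y:[4,46] z:[17,31] -> hit [17,31], descend [2, 14]
  N2 x:[-7,31] y:[36,46] z:[17,31] -> miss, prune
  N14 x:[-6,28] y:[4,39] z:[18,30] -> hit [18,28], descend [5, 12]
    N5 x:[-6,24] y:[4,20] z:[18,23] -> hit [18,20], descend [1, 3]
      N1 x:[19,24] y:[17,20] z:[41/2,43/2] -> miss, prune
      N3 x:[-6,20] y:[4,15] z:[18,23] -> miss, prune
    N12 x:[-2,28] y:[27,39] z:[43/2,30] -> hit [27,28], descend [4, 8]
      N4 x:[-2,14] y:[29,39] z:[43/2,59/2] -> miss, prune
      N8 x:[15,28] y:[27,37] z:[43/2,30] -> hit [27,28] leaf, test {P12(miss), P14(miss)}

Summary -> nodes [0, 2, 14, 5, 1, 3, 12, 4, 8]; box-tests=9; leaf-entries=1; first=miss

== RESULT ==
1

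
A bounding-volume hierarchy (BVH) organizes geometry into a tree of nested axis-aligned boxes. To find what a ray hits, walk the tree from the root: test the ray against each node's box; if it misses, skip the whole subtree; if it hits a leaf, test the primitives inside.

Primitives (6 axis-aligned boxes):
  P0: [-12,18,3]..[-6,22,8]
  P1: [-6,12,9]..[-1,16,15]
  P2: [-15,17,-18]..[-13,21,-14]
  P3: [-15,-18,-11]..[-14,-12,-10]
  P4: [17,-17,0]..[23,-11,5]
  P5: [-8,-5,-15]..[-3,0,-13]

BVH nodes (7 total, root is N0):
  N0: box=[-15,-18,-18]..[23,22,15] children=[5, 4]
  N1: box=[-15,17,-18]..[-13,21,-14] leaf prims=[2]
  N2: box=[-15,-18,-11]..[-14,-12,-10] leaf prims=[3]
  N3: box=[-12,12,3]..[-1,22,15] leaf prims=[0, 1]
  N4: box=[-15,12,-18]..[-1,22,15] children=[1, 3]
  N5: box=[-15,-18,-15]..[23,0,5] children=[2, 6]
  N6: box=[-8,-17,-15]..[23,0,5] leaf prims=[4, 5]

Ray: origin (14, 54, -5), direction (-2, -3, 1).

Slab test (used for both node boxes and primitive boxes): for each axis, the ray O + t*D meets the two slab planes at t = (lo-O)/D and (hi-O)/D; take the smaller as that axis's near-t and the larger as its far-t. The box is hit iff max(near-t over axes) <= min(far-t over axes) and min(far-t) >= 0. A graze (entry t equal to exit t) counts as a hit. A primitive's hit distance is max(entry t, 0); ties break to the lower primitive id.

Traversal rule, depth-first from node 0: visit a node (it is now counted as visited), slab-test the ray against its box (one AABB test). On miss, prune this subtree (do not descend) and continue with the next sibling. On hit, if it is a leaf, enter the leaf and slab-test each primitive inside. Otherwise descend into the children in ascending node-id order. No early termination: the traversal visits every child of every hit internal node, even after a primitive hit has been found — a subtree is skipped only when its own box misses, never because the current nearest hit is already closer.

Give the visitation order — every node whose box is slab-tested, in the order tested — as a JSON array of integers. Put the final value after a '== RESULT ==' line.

Trace the traversal:
N0 x:[-9/2,29/2] y:[32/3,24] z:[-13,20] -> hit [32/3,29/2], descend [4, 5]
  N4 x:[15/2,29/2] y:[32/3,14] z:[-13,20] -> hit [32/3,14], descend [1, 3]
    N1 x:[27/2,29/2] y:[11,37/3] z:[-13,-9] -> miss, prune
    N3 x:[15/2,13] y:[32/3,14] z:[8,20] -> hit [32/3,13] leaf, test {P0@t=32/3, P1(miss)}
  N5 x:[-9/2,29/2] y:[18,24] z:[-10,10] -> miss, prune

Visited [0, 4, 1, 3, 5]. Tests: 5 box, 1 leaf. Nearest: P0.

== RESULT ==
[0, 4, 1, 3, 5]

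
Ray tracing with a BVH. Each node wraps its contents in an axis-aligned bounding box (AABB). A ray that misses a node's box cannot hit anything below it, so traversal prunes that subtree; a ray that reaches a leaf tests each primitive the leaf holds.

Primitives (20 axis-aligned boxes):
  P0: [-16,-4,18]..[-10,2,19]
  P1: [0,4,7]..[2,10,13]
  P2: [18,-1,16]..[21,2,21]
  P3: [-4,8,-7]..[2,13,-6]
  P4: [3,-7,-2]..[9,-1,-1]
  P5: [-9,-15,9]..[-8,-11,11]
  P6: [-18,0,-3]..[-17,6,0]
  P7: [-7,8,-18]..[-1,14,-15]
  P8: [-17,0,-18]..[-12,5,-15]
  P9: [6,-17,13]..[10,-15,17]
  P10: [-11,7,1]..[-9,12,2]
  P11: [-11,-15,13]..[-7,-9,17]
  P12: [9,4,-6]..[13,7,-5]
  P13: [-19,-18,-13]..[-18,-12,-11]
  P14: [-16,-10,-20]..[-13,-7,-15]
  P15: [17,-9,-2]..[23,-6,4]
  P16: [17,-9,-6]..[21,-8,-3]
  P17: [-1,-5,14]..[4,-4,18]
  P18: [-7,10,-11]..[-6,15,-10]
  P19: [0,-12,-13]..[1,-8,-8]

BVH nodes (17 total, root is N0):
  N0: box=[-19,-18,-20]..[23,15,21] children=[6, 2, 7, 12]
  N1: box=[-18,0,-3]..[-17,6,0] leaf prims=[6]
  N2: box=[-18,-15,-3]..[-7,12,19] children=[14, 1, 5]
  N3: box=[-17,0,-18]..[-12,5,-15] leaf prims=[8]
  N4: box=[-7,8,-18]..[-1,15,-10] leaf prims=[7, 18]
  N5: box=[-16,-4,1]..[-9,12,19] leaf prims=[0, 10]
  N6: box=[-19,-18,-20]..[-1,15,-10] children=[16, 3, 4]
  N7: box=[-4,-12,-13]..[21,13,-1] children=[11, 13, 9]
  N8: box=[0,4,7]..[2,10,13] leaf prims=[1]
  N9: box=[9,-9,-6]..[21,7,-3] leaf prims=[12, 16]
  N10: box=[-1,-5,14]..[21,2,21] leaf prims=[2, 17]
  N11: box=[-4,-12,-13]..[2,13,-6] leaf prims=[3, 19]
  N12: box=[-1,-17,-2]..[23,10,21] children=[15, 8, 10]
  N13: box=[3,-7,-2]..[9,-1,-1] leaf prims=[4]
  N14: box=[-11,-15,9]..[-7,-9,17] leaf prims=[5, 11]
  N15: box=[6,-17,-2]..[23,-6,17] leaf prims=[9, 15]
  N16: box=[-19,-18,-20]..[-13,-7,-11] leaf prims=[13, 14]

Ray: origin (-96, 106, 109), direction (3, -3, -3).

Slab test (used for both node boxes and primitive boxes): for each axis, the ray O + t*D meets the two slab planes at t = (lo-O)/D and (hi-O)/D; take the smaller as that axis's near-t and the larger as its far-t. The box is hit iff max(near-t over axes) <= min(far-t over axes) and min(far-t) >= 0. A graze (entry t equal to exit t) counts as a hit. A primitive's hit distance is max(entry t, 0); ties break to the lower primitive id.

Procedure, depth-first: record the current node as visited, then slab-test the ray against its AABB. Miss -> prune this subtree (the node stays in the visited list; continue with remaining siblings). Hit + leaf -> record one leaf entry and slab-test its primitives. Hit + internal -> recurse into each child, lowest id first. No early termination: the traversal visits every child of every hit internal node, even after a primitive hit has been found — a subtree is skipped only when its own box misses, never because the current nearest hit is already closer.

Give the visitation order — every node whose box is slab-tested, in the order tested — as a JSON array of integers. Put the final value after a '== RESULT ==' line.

Walk:
N0 x:[77/3,119/3] y:[91/3,124/3] z:[88/3,43] -> hit [91/3,119/3], descend [2, 6, 7, 12]
  N2 x:[26,89/3] y:[94/3,121/3] z:[30,112/3] -> miss, prune
  N6 x:[77/3,95/3] y:[91/3,124/3] z:[119/3,43] -> miss, prune
  N7 x:[92/3,39] y:[31,118/3] z:[110/3,122/3] -> hit [110/3,39], descend [9, 11, 13]
    N9 x:[35,39] y:[33,115/3] z:[112/3,115/3] -> hit [112/3,115/3] leaf, test {P12(miss), P16@t=38}
    N11 x:[92/3,98/3] y:[31,118/3] z:[115/3,122/3] -> miss, prune
    N13 x:[33,35] y:[107/3,113/3] z:[110/3,37] -> miss, prune
  N12 x:[95/3,119/3] y:[32,41] z:[88/3,37] -> hit [32,37], descend [8, 10, 15]
    N8 x:[32,98/3] y:[32,34] z:[32,34] -> hit [32,98/3] leaf, test {P1@t=32}
    N10 x:[95/3,39] y:[104/3,37] z:[88/3,95/3] -> miss, prune
    N15 x:[34,119/3] y:[112/3,41] z:[92/3,37] -> miss, prune

Summary -> nodes [0, 2, 6, 7, 9, 11, 13, 12, 8, 10, 15]; box-tests=11; leaf-entries=2; first=P1

== RESULT ==
[0, 2, 6, 7, 9, 11, 13, 12, 8, 10, 15]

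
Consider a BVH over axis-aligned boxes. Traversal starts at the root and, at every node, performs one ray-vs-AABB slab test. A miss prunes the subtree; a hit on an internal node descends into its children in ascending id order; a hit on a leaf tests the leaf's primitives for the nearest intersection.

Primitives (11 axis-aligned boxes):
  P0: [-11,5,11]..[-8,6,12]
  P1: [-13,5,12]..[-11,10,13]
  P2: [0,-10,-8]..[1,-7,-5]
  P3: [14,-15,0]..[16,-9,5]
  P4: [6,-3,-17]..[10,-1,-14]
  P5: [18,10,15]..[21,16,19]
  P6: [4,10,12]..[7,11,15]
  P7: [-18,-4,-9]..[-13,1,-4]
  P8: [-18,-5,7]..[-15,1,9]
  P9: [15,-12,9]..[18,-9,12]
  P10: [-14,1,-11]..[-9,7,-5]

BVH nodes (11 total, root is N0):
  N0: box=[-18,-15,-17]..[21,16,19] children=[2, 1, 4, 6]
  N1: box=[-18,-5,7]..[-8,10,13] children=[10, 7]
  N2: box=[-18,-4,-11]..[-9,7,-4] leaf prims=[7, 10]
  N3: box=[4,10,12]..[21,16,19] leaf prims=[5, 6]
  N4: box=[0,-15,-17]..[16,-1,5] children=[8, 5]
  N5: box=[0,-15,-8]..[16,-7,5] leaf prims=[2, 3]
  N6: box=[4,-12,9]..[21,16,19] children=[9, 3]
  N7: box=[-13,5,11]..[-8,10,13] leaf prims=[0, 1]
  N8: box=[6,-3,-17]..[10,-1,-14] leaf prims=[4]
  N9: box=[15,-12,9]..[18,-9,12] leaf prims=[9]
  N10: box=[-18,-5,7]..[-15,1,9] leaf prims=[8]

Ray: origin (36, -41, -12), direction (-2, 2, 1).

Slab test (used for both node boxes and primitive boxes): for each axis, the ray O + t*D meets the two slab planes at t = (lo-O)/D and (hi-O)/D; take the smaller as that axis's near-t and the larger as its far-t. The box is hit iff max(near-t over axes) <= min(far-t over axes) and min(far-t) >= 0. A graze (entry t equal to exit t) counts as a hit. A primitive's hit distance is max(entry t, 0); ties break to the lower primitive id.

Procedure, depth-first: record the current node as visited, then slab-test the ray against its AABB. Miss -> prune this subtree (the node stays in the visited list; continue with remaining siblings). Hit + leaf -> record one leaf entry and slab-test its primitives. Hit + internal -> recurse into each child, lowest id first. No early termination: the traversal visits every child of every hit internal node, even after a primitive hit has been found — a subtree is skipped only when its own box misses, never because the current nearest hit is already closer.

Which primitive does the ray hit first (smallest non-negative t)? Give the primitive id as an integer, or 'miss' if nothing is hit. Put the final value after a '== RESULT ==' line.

Walk:
N0 x:[15/2,27] y:[13,57/2] z:[-5,31] -> hit [13,27], descend [1, 2, 4, 6]
  N1 x:[22,27] y:[18,51/2] z:[19,25] -> hit [22,25], descend [7, 10]
    N7 x:[22,49/2] y:[23,51/2] z:[23,25] -> hit [23,49/2] leaf, test {P0@t=23, P1@t=24}
    N10 x:[51/2,27] y:[18,21] z:[19,21] -> miss, prune
  N2 x:[45/2,27] y:[37/2,24] z:[1,8] -> miss, prune
  N4 x:[10,18] y:[13,20] z:[-5,17] -> hit [13,17], descend [5, 8]
    N5 x:[10,18] y:[13,17] z:[4,17] -> hit [13,17] leaf, test {P2(miss), P3(miss)}
    N8 x:[13,15] y:[19,20] z:[-5,-2] -> miss, prune
  N6 x:[15/2,16] y:[29/2,57/2] z:[21,31] -> miss, prune

order=[0, 1, 7, 10, 2, 4, 5, 8, 6]  |boxes|=9  |leaves|=2  hit=P0

== RESULT ==
0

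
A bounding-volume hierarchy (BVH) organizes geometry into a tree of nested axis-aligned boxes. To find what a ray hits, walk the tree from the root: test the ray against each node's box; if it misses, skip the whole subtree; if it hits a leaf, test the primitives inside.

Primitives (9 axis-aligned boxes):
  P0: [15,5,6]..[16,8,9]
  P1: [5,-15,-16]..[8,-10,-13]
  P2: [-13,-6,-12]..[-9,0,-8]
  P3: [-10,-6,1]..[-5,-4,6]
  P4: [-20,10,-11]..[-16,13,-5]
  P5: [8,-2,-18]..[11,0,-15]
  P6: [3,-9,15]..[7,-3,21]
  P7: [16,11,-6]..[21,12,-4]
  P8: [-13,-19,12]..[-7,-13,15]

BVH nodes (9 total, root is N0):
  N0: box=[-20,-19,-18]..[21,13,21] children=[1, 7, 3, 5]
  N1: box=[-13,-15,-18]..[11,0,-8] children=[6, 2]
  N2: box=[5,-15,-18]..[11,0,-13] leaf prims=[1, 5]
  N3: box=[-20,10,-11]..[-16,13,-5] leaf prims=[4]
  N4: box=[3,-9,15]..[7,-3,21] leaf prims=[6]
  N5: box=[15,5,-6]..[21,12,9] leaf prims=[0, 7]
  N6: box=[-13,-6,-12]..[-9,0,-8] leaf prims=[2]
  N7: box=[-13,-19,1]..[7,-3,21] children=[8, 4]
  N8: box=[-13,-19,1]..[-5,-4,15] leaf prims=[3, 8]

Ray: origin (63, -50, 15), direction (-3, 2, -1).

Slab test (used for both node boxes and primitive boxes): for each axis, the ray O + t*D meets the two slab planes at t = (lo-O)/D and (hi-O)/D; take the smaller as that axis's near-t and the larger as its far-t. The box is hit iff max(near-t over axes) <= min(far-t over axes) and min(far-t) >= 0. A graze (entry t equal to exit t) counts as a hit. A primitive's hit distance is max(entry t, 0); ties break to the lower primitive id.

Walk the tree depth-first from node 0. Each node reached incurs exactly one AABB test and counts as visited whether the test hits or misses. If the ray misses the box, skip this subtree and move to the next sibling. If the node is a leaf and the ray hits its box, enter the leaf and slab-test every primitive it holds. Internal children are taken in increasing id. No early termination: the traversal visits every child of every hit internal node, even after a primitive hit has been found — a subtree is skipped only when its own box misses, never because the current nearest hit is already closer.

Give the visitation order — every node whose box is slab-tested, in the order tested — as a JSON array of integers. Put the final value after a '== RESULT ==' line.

Traverse from the root:
N0 x:[14,83/3] y:[31/2,63/2] z:[-6,33] -> hit [31/2,83/3], descend [1, 3, 5, 7]
  N1 x:[52/3,76/3] y:[35/2,25] z:[23,33] -> hit [23,25], descend [2, 6]
    N2 x:[52/3,58/3] y:[35/2,25] z:[28,33] -> miss, prune
    N6 x:[24,76/3] y:[22,25] z:[23,27] -> hit [24,25] leaf, test {P2@t=24}
  N3 x:[79/3,83/3] y:[30,63/2] z:[20,26] -> miss, prune
  N5 x:[14,16] y:[55/2,31] z:[6,21] -> miss, prune
  N7 x:[56/3,76/3] y:[31/2,47/2] z:[-6,14] -> miss, prune

Visited [0, 1, 2, 6, 3, 5, 7]. Tests: 7 box, 1 leaf. Nearest: P2.

== RESULT ==
[0, 1, 2, 6, 3, 5, 7]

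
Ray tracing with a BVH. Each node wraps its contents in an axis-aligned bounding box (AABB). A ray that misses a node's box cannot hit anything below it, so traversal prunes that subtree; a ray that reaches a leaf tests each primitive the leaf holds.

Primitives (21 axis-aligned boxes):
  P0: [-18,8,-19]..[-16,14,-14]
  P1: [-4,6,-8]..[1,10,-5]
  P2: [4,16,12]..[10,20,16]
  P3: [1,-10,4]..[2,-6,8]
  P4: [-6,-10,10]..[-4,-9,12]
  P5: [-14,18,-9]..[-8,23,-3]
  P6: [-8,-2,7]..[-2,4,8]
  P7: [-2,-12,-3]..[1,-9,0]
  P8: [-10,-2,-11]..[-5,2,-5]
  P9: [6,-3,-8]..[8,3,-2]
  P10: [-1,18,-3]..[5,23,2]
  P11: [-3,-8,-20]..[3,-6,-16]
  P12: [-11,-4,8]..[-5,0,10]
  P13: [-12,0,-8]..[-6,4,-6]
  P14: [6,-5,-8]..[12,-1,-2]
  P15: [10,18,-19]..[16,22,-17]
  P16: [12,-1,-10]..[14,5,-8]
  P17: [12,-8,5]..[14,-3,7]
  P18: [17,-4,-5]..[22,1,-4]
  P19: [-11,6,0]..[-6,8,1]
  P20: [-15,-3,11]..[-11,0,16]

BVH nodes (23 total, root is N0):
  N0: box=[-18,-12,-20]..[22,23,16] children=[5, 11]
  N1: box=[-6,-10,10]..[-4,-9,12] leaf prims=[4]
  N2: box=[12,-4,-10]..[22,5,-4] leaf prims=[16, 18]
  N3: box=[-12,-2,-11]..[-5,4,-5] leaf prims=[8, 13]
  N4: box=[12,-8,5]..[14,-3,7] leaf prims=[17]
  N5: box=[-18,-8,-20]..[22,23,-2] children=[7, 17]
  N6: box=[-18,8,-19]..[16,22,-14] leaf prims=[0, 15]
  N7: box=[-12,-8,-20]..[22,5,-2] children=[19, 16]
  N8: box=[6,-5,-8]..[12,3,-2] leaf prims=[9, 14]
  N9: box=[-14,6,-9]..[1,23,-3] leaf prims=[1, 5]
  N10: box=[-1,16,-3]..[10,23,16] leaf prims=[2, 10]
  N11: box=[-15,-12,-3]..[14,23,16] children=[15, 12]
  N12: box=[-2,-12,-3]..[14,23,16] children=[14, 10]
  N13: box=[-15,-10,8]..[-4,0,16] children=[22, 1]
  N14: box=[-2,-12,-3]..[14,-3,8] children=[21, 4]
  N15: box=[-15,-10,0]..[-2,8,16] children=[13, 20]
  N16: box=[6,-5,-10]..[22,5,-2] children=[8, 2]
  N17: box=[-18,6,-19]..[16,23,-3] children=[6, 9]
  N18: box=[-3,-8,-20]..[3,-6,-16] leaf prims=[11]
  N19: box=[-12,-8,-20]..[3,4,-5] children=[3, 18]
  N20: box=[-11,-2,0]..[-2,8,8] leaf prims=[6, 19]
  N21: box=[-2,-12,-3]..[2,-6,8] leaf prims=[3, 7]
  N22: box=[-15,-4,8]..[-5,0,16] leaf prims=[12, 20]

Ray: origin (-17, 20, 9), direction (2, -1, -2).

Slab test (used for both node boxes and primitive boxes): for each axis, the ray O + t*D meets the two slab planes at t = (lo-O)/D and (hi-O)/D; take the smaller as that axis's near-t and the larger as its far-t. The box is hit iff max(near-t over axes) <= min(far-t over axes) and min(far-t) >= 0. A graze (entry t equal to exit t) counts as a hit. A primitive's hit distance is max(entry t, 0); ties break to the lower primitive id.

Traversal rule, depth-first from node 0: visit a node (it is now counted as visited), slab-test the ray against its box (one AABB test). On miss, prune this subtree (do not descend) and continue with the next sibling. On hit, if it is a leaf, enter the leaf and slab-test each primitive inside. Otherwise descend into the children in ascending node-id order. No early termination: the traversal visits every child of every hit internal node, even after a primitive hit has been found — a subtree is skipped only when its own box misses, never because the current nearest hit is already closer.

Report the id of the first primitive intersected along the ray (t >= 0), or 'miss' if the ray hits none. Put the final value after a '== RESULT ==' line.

Walk:
N0 x:[-1/2,39/2] y:[-3,32] z:[-7/2,29/2] -> hit [-1/2,29/2], descend [5, 11]
  N5 x:[-1/2,39/2] y:[-3,28] z:[11/2,29/2] -> hit [11/2,29/2], descend [7, 17]
    N7 x:[5/2,39/2] y:[15,28] z:[11/2,29/2] -> miss, prune
    N17 x:[-1/2,33/2] y:[-3,14] z:[6,14] -> hit [6,14], descend [6, 9]
      N6 x:[-1/2,33/2] y:[-2,12] z:[23/2,14] -> hit [23/2,12] leaf, test {P0(miss), P15(miss)}
      N9 x:[3/2,9] y:[-3,14] z:[6,9] -> hit [6,9] leaf, test {P1(miss), P5(miss)}
  N11 x:[1,31/2] y:[-3,32] z:[-7/2,6] -> hit [1,6], descend [12, 15]
    N12 x:[15/2,31/2] y:[-3,32] z:[-7/2,6] -> miss, prune
    N15 x:[1,15/2] y:[12,30] z:[-7/2,9/2] -> miss, prune

order=[0, 5, 7, 17, 6, 9, 11, 12, 15]  |boxes|=9  |leaves|=2  hit=miss

== RESULT ==
miss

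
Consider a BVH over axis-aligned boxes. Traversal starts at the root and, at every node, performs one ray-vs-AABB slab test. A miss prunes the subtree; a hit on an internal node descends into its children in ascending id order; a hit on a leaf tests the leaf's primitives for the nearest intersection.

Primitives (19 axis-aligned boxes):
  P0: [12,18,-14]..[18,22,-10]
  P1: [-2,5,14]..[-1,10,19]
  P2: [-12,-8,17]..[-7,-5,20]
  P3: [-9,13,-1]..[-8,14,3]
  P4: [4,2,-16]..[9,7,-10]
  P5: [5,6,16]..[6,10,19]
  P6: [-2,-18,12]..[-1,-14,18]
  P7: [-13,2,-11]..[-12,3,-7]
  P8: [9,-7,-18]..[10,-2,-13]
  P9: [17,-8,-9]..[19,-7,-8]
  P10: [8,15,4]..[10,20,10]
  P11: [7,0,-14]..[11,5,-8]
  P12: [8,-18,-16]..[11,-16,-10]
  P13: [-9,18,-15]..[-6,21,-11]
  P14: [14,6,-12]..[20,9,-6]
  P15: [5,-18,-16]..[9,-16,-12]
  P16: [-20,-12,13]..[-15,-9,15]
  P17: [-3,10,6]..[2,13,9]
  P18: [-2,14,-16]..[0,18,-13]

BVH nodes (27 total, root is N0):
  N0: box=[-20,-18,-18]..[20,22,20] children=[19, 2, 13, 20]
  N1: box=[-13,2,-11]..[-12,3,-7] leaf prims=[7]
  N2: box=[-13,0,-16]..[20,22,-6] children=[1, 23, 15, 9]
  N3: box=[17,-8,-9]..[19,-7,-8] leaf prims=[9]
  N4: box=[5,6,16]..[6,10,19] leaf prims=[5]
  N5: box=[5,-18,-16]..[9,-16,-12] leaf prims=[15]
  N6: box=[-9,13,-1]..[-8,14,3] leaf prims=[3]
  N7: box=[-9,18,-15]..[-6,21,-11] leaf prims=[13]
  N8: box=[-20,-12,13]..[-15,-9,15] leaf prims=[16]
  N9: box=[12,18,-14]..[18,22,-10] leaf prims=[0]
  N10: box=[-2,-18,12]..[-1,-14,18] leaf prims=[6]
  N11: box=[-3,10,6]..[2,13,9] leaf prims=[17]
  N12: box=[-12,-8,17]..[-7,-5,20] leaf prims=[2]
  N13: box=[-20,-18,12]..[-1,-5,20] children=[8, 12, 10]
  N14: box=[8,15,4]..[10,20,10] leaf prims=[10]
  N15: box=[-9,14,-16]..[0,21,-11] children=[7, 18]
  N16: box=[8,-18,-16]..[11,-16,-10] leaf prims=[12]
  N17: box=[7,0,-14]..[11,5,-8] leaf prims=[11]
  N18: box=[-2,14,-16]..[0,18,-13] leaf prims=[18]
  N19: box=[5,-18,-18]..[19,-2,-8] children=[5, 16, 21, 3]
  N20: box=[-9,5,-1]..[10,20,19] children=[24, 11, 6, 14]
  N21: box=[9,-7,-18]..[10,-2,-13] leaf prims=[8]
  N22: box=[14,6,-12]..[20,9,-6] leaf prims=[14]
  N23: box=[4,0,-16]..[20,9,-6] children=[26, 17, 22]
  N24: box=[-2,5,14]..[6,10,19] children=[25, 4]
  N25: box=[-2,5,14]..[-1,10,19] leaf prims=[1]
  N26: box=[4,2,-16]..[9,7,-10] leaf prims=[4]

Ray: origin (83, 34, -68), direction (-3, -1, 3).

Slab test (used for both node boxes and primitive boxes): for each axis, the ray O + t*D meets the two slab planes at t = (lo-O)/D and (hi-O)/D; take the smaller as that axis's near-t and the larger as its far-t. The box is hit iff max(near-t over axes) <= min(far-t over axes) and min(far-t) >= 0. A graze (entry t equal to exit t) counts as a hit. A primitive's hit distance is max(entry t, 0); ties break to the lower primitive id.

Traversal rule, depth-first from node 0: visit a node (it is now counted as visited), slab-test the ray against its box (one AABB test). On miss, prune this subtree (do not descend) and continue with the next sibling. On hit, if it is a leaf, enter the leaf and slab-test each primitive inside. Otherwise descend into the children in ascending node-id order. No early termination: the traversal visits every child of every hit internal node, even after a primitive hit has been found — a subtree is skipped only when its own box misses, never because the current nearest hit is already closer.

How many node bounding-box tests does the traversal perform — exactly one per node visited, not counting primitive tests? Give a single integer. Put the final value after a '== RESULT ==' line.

Walk:
N0 x:[21,103/3] y:[12,52] z:[50/3,88/3] -> hit [21,88/3], descend [2, 13, 19, 20]
  N2 x:[21,32] y:[12,34] z:[52/3,62/3] -> miss, prune
  N13 x:[28,103/3] y:[39,52] z:[80/3,88/3] -> miss, prune
  N19 x:[64/3,26] y:[36,52] z:[50/3,20] -> miss, prune
  N20 x:[73/3,92/3] y:[14,29] z:[67/3,29] -> hit [73/3,29], descend [6, 11, 14, 24]
    N6 x:[91/3,92/3] y:[20,21] z:[67/3,71/3] -> miss, prune
    N11 x:[27,86/3] y:[21,24] z:[74/3,77/3] -> miss, prune
    N14 x:[73/3,25] y:[14,19] z:[24,26] -> miss, prune
    N24 x:[77/3,85/3] y:[24,29] z:[82/3,29] -> hit [82/3,85/3], descend [4, 25]
      N4 x:[77/3,26] y:[24,28] z:[28,29] -> miss, prune
      N25 x:[28,85/3] y:[24,29] z:[82/3,29] -> hit [28,85/3] leaf, test {P1@t=28}

Visited [0, 2, 13, 19, 20, 6, 11, 14, 24, 4, 25]. Tests: 11 box, 1 leaf. Nearest: P1.

== RESULT ==
11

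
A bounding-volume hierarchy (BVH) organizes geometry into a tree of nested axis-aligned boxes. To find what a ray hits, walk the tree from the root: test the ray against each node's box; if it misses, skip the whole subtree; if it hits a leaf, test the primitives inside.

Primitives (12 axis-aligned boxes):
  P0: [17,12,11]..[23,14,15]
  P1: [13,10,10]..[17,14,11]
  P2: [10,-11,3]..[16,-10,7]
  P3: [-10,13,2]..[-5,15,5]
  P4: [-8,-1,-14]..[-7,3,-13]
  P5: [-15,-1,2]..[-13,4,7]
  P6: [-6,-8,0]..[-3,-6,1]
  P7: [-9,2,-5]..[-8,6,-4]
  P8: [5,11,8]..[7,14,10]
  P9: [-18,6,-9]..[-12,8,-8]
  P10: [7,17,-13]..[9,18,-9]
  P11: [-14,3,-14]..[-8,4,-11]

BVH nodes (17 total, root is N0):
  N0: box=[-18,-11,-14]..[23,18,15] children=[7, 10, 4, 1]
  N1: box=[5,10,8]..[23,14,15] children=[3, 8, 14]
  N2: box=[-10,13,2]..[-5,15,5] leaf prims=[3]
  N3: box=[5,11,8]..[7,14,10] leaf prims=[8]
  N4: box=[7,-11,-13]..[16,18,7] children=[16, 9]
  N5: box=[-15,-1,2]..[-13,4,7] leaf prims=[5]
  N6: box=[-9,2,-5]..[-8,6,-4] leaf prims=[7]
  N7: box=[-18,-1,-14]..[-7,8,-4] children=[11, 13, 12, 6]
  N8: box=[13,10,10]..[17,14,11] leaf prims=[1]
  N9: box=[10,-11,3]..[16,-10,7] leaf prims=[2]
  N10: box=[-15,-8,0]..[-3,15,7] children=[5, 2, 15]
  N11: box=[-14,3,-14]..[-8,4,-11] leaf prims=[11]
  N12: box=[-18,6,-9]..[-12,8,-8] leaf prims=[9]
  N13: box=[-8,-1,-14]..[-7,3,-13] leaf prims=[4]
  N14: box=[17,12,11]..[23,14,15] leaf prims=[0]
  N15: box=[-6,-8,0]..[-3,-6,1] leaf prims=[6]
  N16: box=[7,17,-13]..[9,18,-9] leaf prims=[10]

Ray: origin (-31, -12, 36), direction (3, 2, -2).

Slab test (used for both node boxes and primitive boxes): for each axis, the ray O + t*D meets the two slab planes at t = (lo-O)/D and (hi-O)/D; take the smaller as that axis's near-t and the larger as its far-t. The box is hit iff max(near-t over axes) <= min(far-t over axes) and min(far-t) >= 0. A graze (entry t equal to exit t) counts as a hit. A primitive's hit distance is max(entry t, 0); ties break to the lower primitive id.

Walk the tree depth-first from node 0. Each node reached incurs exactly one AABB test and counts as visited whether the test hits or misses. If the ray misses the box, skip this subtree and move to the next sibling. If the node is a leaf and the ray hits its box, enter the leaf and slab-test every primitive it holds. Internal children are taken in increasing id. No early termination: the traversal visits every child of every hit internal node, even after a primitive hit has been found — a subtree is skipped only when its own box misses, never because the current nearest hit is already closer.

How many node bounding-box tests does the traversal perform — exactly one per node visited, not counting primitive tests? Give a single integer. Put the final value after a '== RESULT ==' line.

Walk:
N0 x:[13/3,18] y:[1/2,15] z:[21/2,25] -> hit [21/2,15], descend [1, 4, 7, 10]
  N1 x:[12,18] y:[11,13] z:[21/2,14] -> hit [12,13], descend [3, 8, 14]
    N3 x:[12,38/3] y:[23/2,13] z:[13,14] -> miss, prune
    N8 x:[44/3,16] y:[11,13] z:[25/2,13] -> miss, prune
    N14 x:[16,18] y:[12,13] z:[21/2,25/2] -> miss, prune
  N4 x:[38/3,47/3] y:[1/2,15] z:[29/2,49/2] -> hit [29/2,15], descend [9, 16]
    N9 x:[41/3,47/3] y:[1/2,1] z:[29/2,33/2] -> miss, prune
    N16 x:[38/3,40/3] y:[29/2,15] z:[45/2,49/2] -> miss, prune
  N7 x:[13/3,8] y:[11/2,10] z:[20,25] -> miss, prune
  N10 x:[16/3,28/3] y:[2,27/2] z:[29/2,18] -> miss, prune

Visited [0, 1, 3, 8, 14, 4, 9, 16, 7, 10]. Tests: 10 box, 0 leaf. Nearest: miss.

== RESULT ==
10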